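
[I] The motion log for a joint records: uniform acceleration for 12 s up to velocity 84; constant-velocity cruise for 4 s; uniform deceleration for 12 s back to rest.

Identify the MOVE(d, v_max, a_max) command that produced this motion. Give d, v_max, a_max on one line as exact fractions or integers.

a_max = 84/12 = 7
d_a = ½·84·12 = 504; d_c = 84·4 = 336
d = 2·504 + 336 = 1344
t_c = 4 > 0 so v_max = 84

d=1344 v_max=84 a_max=7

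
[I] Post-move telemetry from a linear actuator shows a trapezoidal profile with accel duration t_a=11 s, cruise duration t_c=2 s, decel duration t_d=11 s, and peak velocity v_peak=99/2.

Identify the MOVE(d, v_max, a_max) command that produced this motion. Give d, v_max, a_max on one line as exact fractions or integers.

d=1287/2 v_max=99/2 a_max=9/2

a_max = (99/2)/11 = 9/2
d_a = ½·99/2·11 = 1089/4; d_c = 99/2·2 = 99
d = 2·1089/4 + 99 = 1287/2
t_c = 2 > 0 so v_max = 99/2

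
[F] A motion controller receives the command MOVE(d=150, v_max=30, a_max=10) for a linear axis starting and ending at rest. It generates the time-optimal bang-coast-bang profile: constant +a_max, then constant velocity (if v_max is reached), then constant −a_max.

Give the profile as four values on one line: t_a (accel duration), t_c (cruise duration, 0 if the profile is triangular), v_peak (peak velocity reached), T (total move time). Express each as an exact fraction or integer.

t_a=3 t_c=2 v_peak=30 T=8

v_max²/a_max = 30²/10 = 90
150 ≥ 90 so v_max reached
t_a = 30/10 = 3; v_peak = 30
d_cruise = 150 − 90 = 60; t_c = 60/30 = 2
T = 2·3 + 2 = 8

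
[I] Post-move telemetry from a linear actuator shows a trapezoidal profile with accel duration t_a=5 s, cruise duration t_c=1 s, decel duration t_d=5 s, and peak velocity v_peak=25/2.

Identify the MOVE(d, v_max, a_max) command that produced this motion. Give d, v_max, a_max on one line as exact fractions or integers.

a_max = (25/2)/5 = 5/2
d_a = ½·25/2·5 = 125/4; d_c = 25/2·1 = 25/2
d = 2·125/4 + 25/2 = 75
t_c = 1 > 0 ⇒ limit active, v_max = 25/2

d=75 v_max=25/2 a_max=5/2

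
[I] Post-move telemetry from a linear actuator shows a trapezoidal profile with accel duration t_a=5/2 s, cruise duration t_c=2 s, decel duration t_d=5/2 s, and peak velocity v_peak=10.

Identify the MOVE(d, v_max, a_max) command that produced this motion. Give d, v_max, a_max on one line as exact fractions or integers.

a_max = 10/(5/2) = 4
d_a = ½·10·5/2 = 25/2; d_c = 10·2 = 20
d = 2·25/2 + 20 = 45
t_c = 2 > 0 ⇒ limit active, v_max = 10

d=45 v_max=10 a_max=4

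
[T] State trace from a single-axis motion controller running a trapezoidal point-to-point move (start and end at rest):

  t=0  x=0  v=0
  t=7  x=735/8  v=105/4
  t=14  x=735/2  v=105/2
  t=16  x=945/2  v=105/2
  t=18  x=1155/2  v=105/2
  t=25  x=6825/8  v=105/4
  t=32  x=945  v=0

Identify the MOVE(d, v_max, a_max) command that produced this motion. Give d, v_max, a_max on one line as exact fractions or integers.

d=945 v_max=105/2 a_max=15/4

final state: t=32, x=945, v=0 → d = 945
a_max = (105/4−0)/(7−0) = 15/4
max v = 105/2 over t∈[14,18] → v_max = 105/2
check: 105/2·(14+4) = 945 ✓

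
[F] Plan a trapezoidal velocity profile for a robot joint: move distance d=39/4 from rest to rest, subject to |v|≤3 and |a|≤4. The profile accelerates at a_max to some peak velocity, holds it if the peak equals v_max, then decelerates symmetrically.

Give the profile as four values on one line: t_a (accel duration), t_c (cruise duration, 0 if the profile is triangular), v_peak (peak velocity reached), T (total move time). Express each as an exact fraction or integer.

vₘ²/aₘ = 3²/4 = 9/4
39/4 ≥ 9/4 → trapezoidal
t_a = 3/4; v_peak = 3
d_cruise = 39/4 − 9/4 = 15/2; t_c = (15/2)/3 = 5/2
T = 2·3/4 + 5/2 = 4

t_a=3/4 t_c=5/2 v_peak=3 T=4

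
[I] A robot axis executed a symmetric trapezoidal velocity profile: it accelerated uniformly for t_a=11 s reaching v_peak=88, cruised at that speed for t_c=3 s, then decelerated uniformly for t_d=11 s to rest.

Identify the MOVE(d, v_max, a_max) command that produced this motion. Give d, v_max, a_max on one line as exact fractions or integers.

d=1232 v_max=88 a_max=8

a_max = 88/11 = 8
d_a = ½·88·11 = 484; d_c = 88·3 = 264
d = 2·484 + 264 = 1232
t_c = 3 > 0 ⇒ limit active, v_max = 88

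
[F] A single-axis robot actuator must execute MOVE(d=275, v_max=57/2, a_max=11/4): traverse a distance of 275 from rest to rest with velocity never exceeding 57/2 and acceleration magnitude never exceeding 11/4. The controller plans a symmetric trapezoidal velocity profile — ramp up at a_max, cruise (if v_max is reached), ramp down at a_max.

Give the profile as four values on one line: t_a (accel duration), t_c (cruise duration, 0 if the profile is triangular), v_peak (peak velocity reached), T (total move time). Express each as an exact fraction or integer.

v_max²/a_max = (57/2)²/(11/4) = 3249/11
275 < 3249/11 ⇒ no cruise
v_peak = √(275·11/4) = √(3025/4) = 55/2
t_a = (55/2)/(11/4) = 10; t_c = 0
T = 2·10 = 20

t_a=10 t_c=0 v_peak=55/2 T=20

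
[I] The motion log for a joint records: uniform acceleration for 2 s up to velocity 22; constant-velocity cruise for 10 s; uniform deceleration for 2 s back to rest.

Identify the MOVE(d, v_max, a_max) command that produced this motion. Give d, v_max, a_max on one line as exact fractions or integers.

a_max = 22/2 = 11
d_a = ½·22·2 = 22; d_c = 22·10 = 220
d = 2·22 + 220 = 264
t_c = 10 > 0 → v_max = v_peak = 22

d=264 v_max=22 a_max=11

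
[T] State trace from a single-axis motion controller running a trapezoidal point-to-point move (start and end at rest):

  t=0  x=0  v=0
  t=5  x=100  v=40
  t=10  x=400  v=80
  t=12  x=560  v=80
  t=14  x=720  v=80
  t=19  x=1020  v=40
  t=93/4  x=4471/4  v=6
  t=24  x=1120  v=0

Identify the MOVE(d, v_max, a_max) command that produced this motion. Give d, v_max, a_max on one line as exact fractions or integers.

d=1120 v_max=80 a_max=8

final state: t=24, x=1120, v=0 → d = 1120
a_max = (40−0)/(5−0) = 8
max v = 80 over t∈[10,14] → v_max = 80
check: 80·(10+4) = 1120 ✓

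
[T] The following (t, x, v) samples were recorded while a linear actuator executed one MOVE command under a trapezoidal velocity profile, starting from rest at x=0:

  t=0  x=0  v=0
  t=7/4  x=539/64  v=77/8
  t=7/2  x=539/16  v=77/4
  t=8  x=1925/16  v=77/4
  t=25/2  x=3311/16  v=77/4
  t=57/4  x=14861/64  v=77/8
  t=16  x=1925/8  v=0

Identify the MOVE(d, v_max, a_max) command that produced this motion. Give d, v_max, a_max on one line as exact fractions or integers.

d=1925/8 v_max=77/4 a_max=11/2

final state: t=16, x=1925/8, v=0 → d = 1925/8
a_max = (77/8−0)/(7/4−0) = 11/2
max v = 77/4 over t∈[7/2,25/2] → v_max = 77/4
check: 77/4·(7/2+9) = 1925/8 ✓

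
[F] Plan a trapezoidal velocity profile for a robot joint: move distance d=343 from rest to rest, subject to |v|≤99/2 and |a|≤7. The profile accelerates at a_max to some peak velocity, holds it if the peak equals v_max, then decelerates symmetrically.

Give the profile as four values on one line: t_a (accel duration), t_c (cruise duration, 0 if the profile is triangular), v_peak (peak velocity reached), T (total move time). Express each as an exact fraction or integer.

vₘ²/aₘ = (99/2)²/7 = 9801/28
343 < 9801/28 ⇒ no cruise
v_peak = √(343·7) = √2401 = 49
t_a = 49/7 = 7; t_c = 0
T = 2·7 = 14

t_a=7 t_c=0 v_peak=49 T=14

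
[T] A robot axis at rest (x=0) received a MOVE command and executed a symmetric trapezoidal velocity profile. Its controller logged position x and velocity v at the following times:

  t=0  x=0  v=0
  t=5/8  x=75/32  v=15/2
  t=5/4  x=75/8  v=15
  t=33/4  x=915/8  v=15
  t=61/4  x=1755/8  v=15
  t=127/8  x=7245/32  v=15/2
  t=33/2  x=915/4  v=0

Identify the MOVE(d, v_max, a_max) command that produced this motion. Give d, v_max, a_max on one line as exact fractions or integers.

d=915/4 v_max=15 a_max=12

final state: t=33/2, x=915/4, v=0 → d = 915/4
a_max = (15/2−0)/(5/8−0) = 12
max v = 15 over t∈[5/4,61/4] → v_max = 15
check: 15·(5/4+14) = 915/4 ✓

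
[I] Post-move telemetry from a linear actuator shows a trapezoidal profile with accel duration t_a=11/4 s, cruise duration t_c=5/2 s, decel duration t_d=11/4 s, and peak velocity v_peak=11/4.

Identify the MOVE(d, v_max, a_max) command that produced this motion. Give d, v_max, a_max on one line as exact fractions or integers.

d=231/16 v_max=11/4 a_max=1

a_max = (11/4)/(11/4) = 1
d_a = ½·11/4·11/4 = 121/32; d_c = 11/4·5/2 = 55/8
d = 2·121/32 + 55/8 = 231/16
t_c = 5/2 > 0 → v_max = v_peak = 11/4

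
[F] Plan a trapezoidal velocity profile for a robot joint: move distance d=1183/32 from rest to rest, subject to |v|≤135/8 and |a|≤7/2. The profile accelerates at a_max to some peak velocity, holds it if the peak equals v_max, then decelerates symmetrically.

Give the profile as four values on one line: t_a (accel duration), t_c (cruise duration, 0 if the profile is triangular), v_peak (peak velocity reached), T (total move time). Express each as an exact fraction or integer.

t_a=13/4 t_c=0 v_peak=91/8 T=13/2

(v_max)²/a_max = (135/8)²/(7/2) = 18225/224
1183/32 < 18225/224 ⇒ no cruise
v_peak = √(1183/32·7/2) = √(8281/64) = 91/8
t_a = (91/8)/(7/2) = 13/4; t_c = 0
T = 2·13/4 = 13/2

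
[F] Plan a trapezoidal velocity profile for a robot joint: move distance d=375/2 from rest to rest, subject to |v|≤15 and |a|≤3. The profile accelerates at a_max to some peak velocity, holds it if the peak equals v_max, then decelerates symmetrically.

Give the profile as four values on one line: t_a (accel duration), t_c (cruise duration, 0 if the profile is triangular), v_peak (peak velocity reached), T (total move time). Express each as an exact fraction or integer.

v_max²/a_max = 15²/3 = 75
375/2 ≥ 75 ⇒ cruise phase
t_a = 15/3 = 5; v_peak = 15
d_cruise = 375/2 − 75 = 225/2; t_c = (225/2)/15 = 15/2
T = 2·5 + 15/2 = 35/2

t_a=5 t_c=15/2 v_peak=15 T=35/2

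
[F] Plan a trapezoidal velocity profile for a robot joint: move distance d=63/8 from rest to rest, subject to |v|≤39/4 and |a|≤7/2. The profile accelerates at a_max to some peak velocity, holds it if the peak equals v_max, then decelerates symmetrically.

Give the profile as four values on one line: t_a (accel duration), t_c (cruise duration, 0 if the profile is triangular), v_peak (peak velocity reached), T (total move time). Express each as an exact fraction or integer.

(v_max)²/a_max = (39/4)²/(7/2) = 1521/56
63/8 < 1521/56 ⇒ no cruise
v_peak = √(63/8·7/2) = √(441/16) = 21/4
t_a = (21/4)/(7/2) = 3/2; t_c = 0
T = 2·3/2 = 3

t_a=3/2 t_c=0 v_peak=21/4 T=3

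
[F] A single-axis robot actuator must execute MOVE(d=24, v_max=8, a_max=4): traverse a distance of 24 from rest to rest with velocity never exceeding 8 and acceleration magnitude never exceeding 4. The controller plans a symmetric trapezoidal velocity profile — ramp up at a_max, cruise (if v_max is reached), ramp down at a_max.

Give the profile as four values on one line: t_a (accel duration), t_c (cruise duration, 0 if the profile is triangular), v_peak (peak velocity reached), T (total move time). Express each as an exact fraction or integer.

vₘ²/aₘ = 8²/4 = 16
24 ≥ 16 ⇒ cruise phase
t_a = 8/4 = 2; v_peak = 8
d_cruise = 24 − 16 = 8; t_c = 8/8 = 1
T = 2·2 + 1 = 5

t_a=2 t_c=1 v_peak=8 T=5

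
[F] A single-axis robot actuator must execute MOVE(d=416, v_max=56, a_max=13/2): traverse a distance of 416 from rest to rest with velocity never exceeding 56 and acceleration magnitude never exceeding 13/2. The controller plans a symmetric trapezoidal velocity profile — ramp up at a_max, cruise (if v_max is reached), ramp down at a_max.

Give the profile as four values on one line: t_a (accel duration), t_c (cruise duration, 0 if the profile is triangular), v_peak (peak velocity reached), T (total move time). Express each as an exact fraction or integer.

t_a=8 t_c=0 v_peak=52 T=16

vₘ²/aₘ = 56²/(13/2) = 6272/13
416 < 6272/13 → triangular
v_peak = √(416·13/2) = √2704 = 52
t_a = 52/(13/2) = 8; t_c = 0
T = 2·8 = 16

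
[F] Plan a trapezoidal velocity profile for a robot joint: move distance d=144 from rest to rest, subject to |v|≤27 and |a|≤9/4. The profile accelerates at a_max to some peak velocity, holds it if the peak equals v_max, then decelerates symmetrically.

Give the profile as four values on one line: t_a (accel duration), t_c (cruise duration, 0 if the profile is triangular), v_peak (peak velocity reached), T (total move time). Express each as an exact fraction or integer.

t_a=8 t_c=0 v_peak=18 T=16

vₘ²/aₘ = 27²/(9/4) = 324
144 < 324 so t_c = 0
v_peak = √(144·9/4) = √324 = 18
t_a = 18/(9/4) = 8; t_c = 0
T = 2·8 = 16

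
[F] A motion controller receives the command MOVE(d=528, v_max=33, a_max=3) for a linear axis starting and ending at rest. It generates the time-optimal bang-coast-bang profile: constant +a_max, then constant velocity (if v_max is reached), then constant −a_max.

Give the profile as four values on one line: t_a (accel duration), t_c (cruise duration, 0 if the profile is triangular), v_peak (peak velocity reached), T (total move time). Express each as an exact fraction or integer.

(v_max)²/a_max = 33²/3 = 363
528 ≥ 363 so v_max reached
t_a = 33/3 = 11; v_peak = 33
d_cruise = 528 − 363 = 165; t_c = 165/33 = 5
T = 2·11 + 5 = 27

t_a=11 t_c=5 v_peak=33 T=27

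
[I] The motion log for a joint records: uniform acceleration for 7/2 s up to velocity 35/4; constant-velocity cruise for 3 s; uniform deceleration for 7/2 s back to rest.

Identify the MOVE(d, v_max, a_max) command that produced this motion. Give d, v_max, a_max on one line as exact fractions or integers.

d=455/8 v_max=35/4 a_max=5/2

a_max = (35/4)/(7/2) = 5/2
d_a = ½·35/4·7/2 = 245/16; d_c = 35/4·3 = 105/4
d = 2·245/16 + 105/4 = 455/8
t_c = 3 > 0 → v_max = v_peak = 35/4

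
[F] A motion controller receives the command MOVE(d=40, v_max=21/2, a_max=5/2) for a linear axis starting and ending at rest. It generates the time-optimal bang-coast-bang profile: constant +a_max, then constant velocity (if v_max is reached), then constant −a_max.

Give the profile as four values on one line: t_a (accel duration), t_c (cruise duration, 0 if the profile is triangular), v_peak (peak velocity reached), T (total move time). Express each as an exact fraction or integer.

(v_max)²/a_max = (21/2)²/(5/2) = 441/10
40 < 441/10 ⇒ no cruise
v_peak = √(40·5/2) = √100 = 10
t_a = 10/(5/2) = 4; t_c = 0
T = 2·4 = 8

t_a=4 t_c=0 v_peak=10 T=8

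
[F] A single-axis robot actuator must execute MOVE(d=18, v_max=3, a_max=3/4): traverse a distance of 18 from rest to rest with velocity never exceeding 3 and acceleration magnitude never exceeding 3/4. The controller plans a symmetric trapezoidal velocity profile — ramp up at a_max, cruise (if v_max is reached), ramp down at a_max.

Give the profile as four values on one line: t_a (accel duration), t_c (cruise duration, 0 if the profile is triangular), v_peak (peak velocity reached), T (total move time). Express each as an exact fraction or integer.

t_a=4 t_c=2 v_peak=3 T=10

vₘ²/aₘ = 3²/(3/4) = 12
18 ≥ 12 → trapezoidal
t_a = 3/(3/4) = 4; v_peak = 3
d_cruise = 18 − 12 = 6; t_c = 6/3 = 2
T = 2·4 + 2 = 10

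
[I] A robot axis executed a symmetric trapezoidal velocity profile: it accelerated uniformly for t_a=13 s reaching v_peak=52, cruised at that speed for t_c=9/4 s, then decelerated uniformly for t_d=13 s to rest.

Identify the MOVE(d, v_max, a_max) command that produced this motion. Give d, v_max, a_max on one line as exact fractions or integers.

a_max = 52/13 = 4
d_a = ½·52·13 = 338; d_c = 52·9/4 = 117
d = 2·338 + 117 = 793
t_c = 9/4 > 0 so v_max = 52

d=793 v_max=52 a_max=4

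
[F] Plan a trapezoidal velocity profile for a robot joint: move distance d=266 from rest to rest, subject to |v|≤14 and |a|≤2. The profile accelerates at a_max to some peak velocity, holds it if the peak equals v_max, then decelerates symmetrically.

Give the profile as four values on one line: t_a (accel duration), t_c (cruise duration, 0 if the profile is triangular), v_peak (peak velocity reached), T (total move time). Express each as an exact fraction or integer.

t_a=7 t_c=12 v_peak=14 T=26

vₘ²/aₘ = 14²/2 = 98
266 ≥ 98 so v_max reached
t_a = 14/2 = 7; v_peak = 14
d_cruise = 266 − 98 = 168; t_c = 168/14 = 12
T = 2·7 + 12 = 26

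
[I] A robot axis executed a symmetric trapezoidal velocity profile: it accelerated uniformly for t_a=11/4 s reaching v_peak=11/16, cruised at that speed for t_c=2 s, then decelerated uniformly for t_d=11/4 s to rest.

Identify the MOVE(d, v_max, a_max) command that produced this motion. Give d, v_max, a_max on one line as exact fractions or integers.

d=209/64 v_max=11/16 a_max=1/4

a_max = (11/16)/(11/4) = 1/4
d_a = ½·11/16·11/4 = 121/128; d_c = 11/16·2 = 11/8
d = 2·121/128 + 11/8 = 209/64
t_c = 2 > 0 → v_max = v_peak = 11/16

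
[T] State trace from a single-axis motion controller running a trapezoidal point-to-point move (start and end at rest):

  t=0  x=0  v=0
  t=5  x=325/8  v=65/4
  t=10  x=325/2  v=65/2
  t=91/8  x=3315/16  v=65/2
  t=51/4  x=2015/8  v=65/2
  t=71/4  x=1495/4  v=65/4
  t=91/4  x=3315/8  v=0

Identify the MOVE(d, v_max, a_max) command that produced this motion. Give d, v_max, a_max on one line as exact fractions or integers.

d=3315/8 v_max=65/2 a_max=13/4

final state: t=91/4, x=3315/8, v=0 → d = 3315/8
a_max = (65/4−0)/(5−0) = 13/4
max v = 65/2 over t∈[10,51/4] → v_max = 65/2
check: 65/2·(10+11/4) = 3315/8 ✓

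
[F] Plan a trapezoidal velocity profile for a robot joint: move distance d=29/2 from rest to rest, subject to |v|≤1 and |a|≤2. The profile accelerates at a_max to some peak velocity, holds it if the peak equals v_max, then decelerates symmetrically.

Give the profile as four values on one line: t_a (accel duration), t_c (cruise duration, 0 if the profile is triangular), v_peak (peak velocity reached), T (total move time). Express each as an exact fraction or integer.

v_max²/a_max = 1²/2 = 1/2
29/2 ≥ 1/2 → trapezoidal
t_a = 1/2; v_peak = 1
d_cruise = 29/2 − 1/2 = 14; t_c = 14/1 = 14
T = 2·1/2 + 14 = 15

t_a=1/2 t_c=14 v_peak=1 T=15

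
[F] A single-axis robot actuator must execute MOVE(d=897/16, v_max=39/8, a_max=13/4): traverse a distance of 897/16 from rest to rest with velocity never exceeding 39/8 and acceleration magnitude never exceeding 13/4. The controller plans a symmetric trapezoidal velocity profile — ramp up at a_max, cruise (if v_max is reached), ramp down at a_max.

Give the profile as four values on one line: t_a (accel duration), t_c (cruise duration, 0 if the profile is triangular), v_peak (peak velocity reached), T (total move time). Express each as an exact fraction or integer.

t_a=3/2 t_c=10 v_peak=39/8 T=13

(v_max)²/a_max = (39/8)²/(13/4) = 117/16
897/16 ≥ 117/16 ⇒ cruise phase
t_a = (39/8)/(13/4) = 3/2; v_peak = 39/8
d_cruise = 897/16 − 117/16 = 195/4; t_c = (195/4)/(39/8) = 10
T = 2·3/2 + 10 = 13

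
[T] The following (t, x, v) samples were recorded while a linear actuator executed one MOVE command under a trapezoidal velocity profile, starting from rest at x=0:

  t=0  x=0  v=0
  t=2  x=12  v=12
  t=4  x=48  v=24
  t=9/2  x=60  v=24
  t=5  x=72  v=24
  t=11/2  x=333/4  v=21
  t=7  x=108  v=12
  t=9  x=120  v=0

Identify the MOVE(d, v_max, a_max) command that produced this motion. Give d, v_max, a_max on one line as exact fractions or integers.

d=120 v_max=24 a_max=6

final state: t=9, x=120, v=0 → d = 120
a_max = (12−0)/(2−0) = 6
max v = 24 over t∈[4,5] → v_max = 24
check: 24·(4+1) = 120 ✓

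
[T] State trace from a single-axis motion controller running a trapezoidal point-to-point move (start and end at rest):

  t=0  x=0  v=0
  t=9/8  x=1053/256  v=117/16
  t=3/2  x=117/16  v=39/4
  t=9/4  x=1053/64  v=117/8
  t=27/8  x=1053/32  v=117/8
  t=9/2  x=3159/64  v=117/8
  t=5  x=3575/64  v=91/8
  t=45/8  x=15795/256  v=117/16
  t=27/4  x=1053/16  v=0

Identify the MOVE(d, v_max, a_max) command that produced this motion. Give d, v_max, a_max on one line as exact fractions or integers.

final state: t=27/4, x=1053/16, v=0 → d = 1053/16
a_max = (117/16−0)/(9/8−0) = 13/2
max v = 117/8 over t∈[9/4,9/2] → v_max = 117/8
check: 117/8·(9/4+9/4) = 1053/16 ✓

d=1053/16 v_max=117/8 a_max=13/2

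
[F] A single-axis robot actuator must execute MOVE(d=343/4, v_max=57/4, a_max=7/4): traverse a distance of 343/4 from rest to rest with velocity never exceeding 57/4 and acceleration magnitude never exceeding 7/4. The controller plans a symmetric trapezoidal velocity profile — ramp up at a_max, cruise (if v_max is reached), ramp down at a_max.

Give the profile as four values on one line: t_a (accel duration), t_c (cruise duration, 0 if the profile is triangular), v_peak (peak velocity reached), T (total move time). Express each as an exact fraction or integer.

v_max²/a_max = (57/4)²/(7/4) = 3249/28
343/4 < 3249/28 ⇒ no cruise
v_peak = √(343/4·7/4) = √(2401/16) = 49/4
t_a = (49/4)/(7/4) = 7; t_c = 0
T = 2·7 = 14

t_a=7 t_c=0 v_peak=49/4 T=14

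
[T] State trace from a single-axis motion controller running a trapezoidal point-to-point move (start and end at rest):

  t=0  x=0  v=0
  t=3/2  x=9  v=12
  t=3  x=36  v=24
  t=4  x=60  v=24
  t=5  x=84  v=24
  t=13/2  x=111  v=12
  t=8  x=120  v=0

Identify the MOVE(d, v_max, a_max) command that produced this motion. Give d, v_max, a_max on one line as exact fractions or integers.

d=120 v_max=24 a_max=8

final state: t=8, x=120, v=0 → d = 120
a_max = (12−0)/(3/2−0) = 8
max v = 24 over t∈[3,5] → v_max = 24
check: 24·(3+2) = 120 ✓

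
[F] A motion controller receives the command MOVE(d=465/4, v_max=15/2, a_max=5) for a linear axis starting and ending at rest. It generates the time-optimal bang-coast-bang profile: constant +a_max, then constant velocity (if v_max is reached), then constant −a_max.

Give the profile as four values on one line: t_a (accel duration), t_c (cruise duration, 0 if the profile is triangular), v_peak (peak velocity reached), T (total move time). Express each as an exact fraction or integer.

t_a=3/2 t_c=14 v_peak=15/2 T=17

v_max²/a_max = (15/2)²/5 = 45/4
465/4 ≥ 45/4 ⇒ cruise phase
t_a = (15/2)/5 = 3/2; v_peak = 15/2
d_cruise = 465/4 − 45/4 = 105; t_c = 105/(15/2) = 14
T = 2·3/2 + 14 = 17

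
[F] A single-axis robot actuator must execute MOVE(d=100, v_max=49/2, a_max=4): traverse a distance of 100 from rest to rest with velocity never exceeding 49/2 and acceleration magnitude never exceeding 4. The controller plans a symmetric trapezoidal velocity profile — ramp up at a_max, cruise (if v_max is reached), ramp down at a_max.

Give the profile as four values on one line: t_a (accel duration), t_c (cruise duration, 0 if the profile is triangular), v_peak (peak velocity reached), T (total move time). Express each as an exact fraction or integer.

t_a=5 t_c=0 v_peak=20 T=10

v_max²/a_max = (49/2)²/4 = 2401/16
100 < 2401/16 so t_c = 0
v_peak = √(100·4) = √400 = 20
t_a = 20/4 = 5; t_c = 0
T = 2·5 = 10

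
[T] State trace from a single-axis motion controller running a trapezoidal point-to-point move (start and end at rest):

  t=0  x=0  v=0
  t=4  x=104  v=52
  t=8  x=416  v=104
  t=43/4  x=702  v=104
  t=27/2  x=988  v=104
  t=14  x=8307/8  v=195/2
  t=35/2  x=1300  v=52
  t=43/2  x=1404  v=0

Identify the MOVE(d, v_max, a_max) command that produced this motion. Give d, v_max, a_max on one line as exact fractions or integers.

d=1404 v_max=104 a_max=13

final state: t=43/2, x=1404, v=0 → d = 1404
a_max = (52−0)/(4−0) = 13
max v = 104 over t∈[8,27/2] → v_max = 104
check: 104·(8+11/2) = 1404 ✓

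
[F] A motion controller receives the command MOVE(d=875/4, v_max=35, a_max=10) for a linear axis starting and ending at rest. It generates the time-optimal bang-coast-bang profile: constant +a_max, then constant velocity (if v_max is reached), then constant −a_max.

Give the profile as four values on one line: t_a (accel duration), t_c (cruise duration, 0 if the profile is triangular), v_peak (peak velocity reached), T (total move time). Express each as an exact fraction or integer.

(v_max)²/a_max = 35²/10 = 245/2
875/4 ≥ 245/2 → trapezoidal
t_a = 35/10 = 7/2; v_peak = 35
d_cruise = 875/4 − 245/2 = 385/4; t_c = (385/4)/35 = 11/4
T = 2·7/2 + 11/4 = 39/4

t_a=7/2 t_c=11/4 v_peak=35 T=39/4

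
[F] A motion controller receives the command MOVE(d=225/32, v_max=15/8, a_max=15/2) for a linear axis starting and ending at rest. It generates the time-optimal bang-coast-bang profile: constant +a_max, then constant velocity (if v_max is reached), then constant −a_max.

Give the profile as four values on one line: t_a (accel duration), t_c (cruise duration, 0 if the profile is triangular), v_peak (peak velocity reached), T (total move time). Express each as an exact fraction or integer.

vₘ²/aₘ = (15/8)²/(15/2) = 15/32
225/32 ≥ 15/32 ⇒ cruise phase
t_a = (15/8)/(15/2) = 1/4; v_peak = 15/8
d_cruise = 225/32 − 15/32 = 105/16; t_c = (105/16)/(15/8) = 7/2
T = 2·1/4 + 7/2 = 4

t_a=1/4 t_c=7/2 v_peak=15/8 T=4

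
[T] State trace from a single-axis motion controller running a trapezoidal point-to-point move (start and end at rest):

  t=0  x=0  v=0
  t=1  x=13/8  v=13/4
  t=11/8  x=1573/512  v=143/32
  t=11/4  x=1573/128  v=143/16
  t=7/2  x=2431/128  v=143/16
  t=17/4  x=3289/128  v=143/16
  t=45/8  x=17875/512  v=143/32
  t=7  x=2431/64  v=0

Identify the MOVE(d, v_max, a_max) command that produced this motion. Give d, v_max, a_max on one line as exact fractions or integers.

d=2431/64 v_max=143/16 a_max=13/4

final state: t=7, x=2431/64, v=0 → d = 2431/64
a_max = (13/4−0)/(1−0) = 13/4
max v = 143/16 over t∈[11/4,17/4] → v_max = 143/16
check: 143/16·(11/4+3/2) = 2431/64 ✓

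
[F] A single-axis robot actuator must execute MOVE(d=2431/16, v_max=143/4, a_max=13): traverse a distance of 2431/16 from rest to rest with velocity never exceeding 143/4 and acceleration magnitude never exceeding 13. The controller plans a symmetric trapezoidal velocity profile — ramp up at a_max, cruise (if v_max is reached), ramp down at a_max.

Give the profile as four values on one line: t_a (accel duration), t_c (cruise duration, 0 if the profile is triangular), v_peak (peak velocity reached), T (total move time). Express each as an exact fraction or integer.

(v_max)²/a_max = (143/4)²/13 = 1573/16
2431/16 ≥ 1573/16 ⇒ cruise phase
t_a = (143/4)/13 = 11/4; v_peak = 143/4
d_cruise = 2431/16 − 1573/16 = 429/8; t_c = (429/8)/(143/4) = 3/2
T = 2·11/4 + 3/2 = 7

t_a=11/4 t_c=3/2 v_peak=143/4 T=7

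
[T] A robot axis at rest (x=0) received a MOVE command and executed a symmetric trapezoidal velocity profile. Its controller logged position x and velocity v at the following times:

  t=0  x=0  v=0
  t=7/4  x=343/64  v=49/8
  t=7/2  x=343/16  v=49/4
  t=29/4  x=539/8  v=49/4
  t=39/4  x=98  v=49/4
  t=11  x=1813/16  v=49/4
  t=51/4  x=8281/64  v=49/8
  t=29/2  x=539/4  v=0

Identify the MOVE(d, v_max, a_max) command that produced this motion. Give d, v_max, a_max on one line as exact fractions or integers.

final state: t=29/2, x=539/4, v=0 → d = 539/4
a_max = (49/8−0)/(7/4−0) = 7/2
max v = 49/4 over t∈[7/2,11] → v_max = 49/4
check: 49/4·(7/2+15/2) = 539/4 ✓

d=539/4 v_max=49/4 a_max=7/2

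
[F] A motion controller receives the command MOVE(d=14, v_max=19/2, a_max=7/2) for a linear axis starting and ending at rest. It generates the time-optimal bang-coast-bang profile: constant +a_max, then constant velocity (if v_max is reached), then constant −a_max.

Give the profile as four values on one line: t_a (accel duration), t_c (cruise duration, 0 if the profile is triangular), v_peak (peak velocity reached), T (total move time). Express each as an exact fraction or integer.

(v_max)²/a_max = (19/2)²/(7/2) = 361/14
14 < 361/14 so t_c = 0
v_peak = √(14·7/2) = √49 = 7
t_a = 7/(7/2) = 2; t_c = 0
T = 2·2 = 4

t_a=2 t_c=0 v_peak=7 T=4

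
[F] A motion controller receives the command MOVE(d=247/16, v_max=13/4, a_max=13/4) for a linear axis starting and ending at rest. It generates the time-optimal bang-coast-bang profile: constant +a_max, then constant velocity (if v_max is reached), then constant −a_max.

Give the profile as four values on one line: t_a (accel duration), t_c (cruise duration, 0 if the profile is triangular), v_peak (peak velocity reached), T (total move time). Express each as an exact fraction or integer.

vₘ²/aₘ = (13/4)²/(13/4) = 13/4
247/16 ≥ 13/4 → trapezoidal
t_a = (13/4)/(13/4) = 1; v_peak = 13/4
d_cruise = 247/16 − 13/4 = 195/16; t_c = (195/16)/(13/4) = 15/4
T = 2·1 + 15/4 = 23/4

t_a=1 t_c=15/4 v_peak=13/4 T=23/4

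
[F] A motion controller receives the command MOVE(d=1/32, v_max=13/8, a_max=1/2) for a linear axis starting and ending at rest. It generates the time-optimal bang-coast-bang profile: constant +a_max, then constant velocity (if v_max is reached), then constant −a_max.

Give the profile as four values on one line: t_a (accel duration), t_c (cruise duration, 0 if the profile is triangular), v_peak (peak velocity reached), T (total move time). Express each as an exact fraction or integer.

t_a=1/4 t_c=0 v_peak=1/8 T=1/2

vₘ²/aₘ = (13/8)²/(1/2) = 169/32
1/32 < 169/32 → triangular
v_peak = √(1/32·1/2) = √(1/64) = 1/8
t_a = (1/8)/(1/2) = 1/4; t_c = 0
T = 2·1/4 = 1/2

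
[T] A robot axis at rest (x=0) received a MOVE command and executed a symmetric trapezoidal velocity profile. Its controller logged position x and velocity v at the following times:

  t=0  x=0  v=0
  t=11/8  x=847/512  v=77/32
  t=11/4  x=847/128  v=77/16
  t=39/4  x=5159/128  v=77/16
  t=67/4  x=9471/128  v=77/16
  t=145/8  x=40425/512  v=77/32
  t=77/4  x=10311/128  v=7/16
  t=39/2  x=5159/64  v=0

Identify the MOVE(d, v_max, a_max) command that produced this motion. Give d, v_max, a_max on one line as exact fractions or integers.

final state: t=39/2, x=5159/64, v=0 → d = 5159/64
a_max = (77/32−0)/(11/8−0) = 7/4
max v = 77/16 over t∈[11/4,67/4] → v_max = 77/16
check: 77/16·(11/4+14) = 5159/64 ✓

d=5159/64 v_max=77/16 a_max=7/4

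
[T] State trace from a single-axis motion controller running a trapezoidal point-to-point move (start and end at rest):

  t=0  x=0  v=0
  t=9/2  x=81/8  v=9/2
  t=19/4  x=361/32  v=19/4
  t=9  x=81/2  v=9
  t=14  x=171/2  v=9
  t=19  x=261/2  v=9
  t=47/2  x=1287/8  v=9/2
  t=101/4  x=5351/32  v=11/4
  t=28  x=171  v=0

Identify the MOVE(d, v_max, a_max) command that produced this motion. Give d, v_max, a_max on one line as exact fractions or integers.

d=171 v_max=9 a_max=1

final state: t=28, x=171, v=0 → d = 171
a_max = (9/2−0)/(9/2−0) = 1
max v = 9 over t∈[9,19] → v_max = 9
check: 9·(9+10) = 171 ✓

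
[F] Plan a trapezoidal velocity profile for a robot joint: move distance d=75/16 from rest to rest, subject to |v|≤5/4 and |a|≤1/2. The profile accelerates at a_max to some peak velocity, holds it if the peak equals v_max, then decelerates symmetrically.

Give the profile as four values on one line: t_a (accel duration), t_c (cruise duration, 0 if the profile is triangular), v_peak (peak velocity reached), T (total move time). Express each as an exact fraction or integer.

t_a=5/2 t_c=5/4 v_peak=5/4 T=25/4

(v_max)²/a_max = (5/4)²/(1/2) = 25/8
75/16 ≥ 25/8 ⇒ cruise phase
t_a = (5/4)/(1/2) = 5/2; v_peak = 5/4
d_cruise = 75/16 − 25/8 = 25/16; t_c = (25/16)/(5/4) = 5/4
T = 2·5/2 + 5/4 = 25/4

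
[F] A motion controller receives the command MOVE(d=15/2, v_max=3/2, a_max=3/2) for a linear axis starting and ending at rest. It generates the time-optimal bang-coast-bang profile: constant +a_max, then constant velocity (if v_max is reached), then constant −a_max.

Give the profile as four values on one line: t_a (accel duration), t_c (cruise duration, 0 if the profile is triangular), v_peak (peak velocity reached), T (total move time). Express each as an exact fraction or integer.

t_a=1 t_c=4 v_peak=3/2 T=6

vₘ²/aₘ = (3/2)²/(3/2) = 3/2
15/2 ≥ 3/2 → trapezoidal
t_a = (3/2)/(3/2) = 1; v_peak = 3/2
d_cruise = 15/2 − 3/2 = 6; t_c = 6/(3/2) = 4
T = 2·1 + 4 = 6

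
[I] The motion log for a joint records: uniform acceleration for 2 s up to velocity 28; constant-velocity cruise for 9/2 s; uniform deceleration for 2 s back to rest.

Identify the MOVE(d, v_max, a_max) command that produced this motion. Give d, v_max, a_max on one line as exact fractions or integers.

d=182 v_max=28 a_max=14

a_max = 28/2 = 14
d_a = ½·28·2 = 28; d_c = 28·9/2 = 126
d = 2·28 + 126 = 182
t_c = 9/2 > 0 so v_max = 28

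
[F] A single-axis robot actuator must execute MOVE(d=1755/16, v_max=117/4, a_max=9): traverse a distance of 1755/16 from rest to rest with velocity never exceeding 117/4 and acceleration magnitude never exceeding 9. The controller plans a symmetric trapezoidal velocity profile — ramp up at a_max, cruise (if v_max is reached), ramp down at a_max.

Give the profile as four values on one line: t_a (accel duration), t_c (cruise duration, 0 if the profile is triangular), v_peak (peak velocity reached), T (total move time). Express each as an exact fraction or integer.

t_a=13/4 t_c=1/2 v_peak=117/4 T=7

v_max²/a_max = (117/4)²/9 = 1521/16
1755/16 ≥ 1521/16 ⇒ cruise phase
t_a = (117/4)/9 = 13/4; v_peak = 117/4
d_cruise = 1755/16 − 1521/16 = 117/8; t_c = (117/8)/(117/4) = 1/2
T = 2·13/4 + 1/2 = 7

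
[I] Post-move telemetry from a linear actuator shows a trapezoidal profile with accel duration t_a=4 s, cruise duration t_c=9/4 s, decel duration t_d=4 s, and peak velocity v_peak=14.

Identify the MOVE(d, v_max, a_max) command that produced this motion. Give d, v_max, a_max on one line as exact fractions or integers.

d=175/2 v_max=14 a_max=7/2

a_max = 14/4 = 7/2
d_a = ½·14·4 = 28; d_c = 14·9/4 = 63/2
d = 2·28 + 63/2 = 175/2
t_c = 9/4 > 0 so v_max = 14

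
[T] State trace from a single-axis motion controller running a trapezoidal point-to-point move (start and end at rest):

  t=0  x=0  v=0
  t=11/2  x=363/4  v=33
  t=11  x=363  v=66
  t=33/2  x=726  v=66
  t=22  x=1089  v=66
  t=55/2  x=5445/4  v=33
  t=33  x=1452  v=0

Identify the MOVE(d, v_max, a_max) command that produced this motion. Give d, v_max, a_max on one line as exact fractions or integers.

d=1452 v_max=66 a_max=6

final state: t=33, x=1452, v=0 → d = 1452
a_max = (33−0)/(11/2−0) = 6
max v = 66 over t∈[11,22] → v_max = 66
check: 66·(11+11) = 1452 ✓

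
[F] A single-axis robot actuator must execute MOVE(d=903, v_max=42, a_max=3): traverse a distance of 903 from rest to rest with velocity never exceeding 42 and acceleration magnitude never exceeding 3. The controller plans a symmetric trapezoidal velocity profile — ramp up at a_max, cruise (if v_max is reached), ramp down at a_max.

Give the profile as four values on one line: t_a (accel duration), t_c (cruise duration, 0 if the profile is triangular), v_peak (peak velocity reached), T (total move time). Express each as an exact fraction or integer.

vₘ²/aₘ = 42²/3 = 588
903 ≥ 588 so v_max reached
t_a = 42/3 = 14; v_peak = 42
d_cruise = 903 − 588 = 315; t_c = 315/42 = 15/2
T = 2·14 + 15/2 = 71/2

t_a=14 t_c=15/2 v_peak=42 T=71/2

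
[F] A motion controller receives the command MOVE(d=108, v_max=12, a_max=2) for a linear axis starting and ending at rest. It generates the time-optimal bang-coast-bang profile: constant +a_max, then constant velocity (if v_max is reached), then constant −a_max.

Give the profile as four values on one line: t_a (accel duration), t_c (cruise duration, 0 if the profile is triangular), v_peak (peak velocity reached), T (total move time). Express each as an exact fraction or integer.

t_a=6 t_c=3 v_peak=12 T=15

(v_max)²/a_max = 12²/2 = 72
108 ≥ 72 so v_max reached
t_a = 12/2 = 6; v_peak = 12
d_cruise = 108 − 72 = 36; t_c = 36/12 = 3
T = 2·6 + 3 = 15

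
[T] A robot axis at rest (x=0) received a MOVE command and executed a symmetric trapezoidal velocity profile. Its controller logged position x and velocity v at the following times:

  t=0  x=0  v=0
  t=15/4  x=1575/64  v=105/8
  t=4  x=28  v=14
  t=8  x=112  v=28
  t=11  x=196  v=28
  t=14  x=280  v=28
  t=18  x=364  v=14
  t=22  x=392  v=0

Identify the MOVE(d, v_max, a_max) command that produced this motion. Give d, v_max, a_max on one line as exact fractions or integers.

final state: t=22, x=392, v=0 → d = 392
a_max = (105/8−0)/(15/4−0) = 7/2
max v = 28 over t∈[8,14] → v_max = 28
check: 28·(8+6) = 392 ✓

d=392 v_max=28 a_max=7/2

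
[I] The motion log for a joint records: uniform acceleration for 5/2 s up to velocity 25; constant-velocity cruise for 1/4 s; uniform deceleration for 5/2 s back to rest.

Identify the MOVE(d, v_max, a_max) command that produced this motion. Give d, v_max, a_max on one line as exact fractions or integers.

a_max = 25/(5/2) = 10
d_a = ½·25·5/2 = 125/4; d_c = 25·1/4 = 25/4
d = 2·125/4 + 25/4 = 275/4
t_c = 1/4 > 0 so v_max = 25

d=275/4 v_max=25 a_max=10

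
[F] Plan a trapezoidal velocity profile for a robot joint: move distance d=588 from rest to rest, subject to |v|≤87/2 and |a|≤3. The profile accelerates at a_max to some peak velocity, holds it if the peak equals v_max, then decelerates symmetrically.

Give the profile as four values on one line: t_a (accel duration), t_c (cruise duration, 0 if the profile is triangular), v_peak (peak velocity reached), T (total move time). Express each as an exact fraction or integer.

t_a=14 t_c=0 v_peak=42 T=28

(v_max)²/a_max = (87/2)²/3 = 2523/4
588 < 2523/4 so t_c = 0
v_peak = √(588·3) = √1764 = 42
t_a = 42/3 = 14; t_c = 0
T = 2·14 = 28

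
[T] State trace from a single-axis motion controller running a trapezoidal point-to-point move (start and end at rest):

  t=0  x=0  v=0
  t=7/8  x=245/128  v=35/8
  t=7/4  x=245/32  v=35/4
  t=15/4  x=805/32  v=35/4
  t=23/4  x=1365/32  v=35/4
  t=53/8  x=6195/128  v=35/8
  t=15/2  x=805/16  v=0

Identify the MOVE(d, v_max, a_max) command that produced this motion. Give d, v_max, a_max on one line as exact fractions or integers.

final state: t=15/2, x=805/16, v=0 → d = 805/16
a_max = (35/8−0)/(7/8−0) = 5
max v = 35/4 over t∈[7/4,23/4] → v_max = 35/4
check: 35/4·(7/4+4) = 805/16 ✓

d=805/16 v_max=35/4 a_max=5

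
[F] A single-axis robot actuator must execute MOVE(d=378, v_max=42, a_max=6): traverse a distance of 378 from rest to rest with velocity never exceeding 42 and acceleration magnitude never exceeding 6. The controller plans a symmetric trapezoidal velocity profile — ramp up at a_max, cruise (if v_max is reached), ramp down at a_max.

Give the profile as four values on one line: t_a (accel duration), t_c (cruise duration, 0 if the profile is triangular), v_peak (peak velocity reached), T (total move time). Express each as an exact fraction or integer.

(v_max)²/a_max = 42²/6 = 294
378 ≥ 294 ⇒ cruise phase
t_a = 42/6 = 7; v_peak = 42
d_cruise = 378 − 294 = 84; t_c = 84/42 = 2
T = 2·7 + 2 = 16

t_a=7 t_c=2 v_peak=42 T=16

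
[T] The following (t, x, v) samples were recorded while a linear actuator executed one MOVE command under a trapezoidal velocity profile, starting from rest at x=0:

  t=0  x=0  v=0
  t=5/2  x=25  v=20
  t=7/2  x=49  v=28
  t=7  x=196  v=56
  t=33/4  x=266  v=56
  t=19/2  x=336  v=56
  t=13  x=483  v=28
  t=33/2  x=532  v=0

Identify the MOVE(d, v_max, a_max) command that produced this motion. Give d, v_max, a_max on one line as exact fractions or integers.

d=532 v_max=56 a_max=8

final state: t=33/2, x=532, v=0 → d = 532
a_max = (20−0)/(5/2−0) = 8
max v = 56 over t∈[7,19/2] → v_max = 56
check: 56·(7+5/2) = 532 ✓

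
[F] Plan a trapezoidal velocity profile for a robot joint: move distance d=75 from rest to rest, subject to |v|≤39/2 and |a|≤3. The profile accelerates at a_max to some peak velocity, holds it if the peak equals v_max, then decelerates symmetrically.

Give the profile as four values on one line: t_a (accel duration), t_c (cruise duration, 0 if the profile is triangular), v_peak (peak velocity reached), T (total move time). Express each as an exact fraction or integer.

(v_max)²/a_max = (39/2)²/3 = 507/4
75 < 507/4 → triangular
v_peak = √(75·3) = √225 = 15
t_a = 15/3 = 5; t_c = 0
T = 2·5 = 10

t_a=5 t_c=0 v_peak=15 T=10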